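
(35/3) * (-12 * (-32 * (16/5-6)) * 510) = -6397440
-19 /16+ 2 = 13/16 = 0.81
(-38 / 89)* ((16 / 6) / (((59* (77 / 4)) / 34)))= -41344/1212981 = -0.03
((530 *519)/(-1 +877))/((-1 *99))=-45845/14454 = -3.17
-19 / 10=-1.90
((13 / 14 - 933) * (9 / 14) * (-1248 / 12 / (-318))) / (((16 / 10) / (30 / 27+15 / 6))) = -55132025/124656 = -442.27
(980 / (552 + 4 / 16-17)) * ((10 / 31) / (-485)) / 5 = -1568/6437987 = 0.00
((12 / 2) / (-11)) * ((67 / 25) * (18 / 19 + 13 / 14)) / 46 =-100299/1682450 = -0.06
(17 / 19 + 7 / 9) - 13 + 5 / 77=-148294/13167 = -11.26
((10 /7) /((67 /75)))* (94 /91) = 70500/42679 = 1.65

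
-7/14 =-1/2 = -0.50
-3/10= -0.30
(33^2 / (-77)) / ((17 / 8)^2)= -6336/2023 = -3.13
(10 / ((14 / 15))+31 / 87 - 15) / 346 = -2393/210714 = -0.01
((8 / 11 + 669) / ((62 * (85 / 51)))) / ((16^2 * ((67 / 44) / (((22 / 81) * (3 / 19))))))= 81037/113653440 = 0.00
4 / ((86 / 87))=174/43 = 4.05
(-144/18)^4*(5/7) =20480/7 = 2925.71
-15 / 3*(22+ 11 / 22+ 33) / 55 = -111/22 = -5.05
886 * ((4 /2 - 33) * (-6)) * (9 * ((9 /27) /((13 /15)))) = 7415820/13 = 570447.69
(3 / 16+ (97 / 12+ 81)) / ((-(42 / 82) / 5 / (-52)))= 11419525/252 = 45315.58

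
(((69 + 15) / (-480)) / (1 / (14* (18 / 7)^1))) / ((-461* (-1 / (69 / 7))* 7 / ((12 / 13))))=-0.02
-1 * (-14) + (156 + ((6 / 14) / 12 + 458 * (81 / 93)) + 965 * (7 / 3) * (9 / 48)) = 3441191/3472 = 991.13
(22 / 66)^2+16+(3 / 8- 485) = -33733/72 = -468.51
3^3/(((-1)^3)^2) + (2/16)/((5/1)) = 1081/40 = 27.02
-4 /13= -0.31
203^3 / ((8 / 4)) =8365427/2 = 4182713.50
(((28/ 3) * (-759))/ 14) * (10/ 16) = -1265/4 = -316.25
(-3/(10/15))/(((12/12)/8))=-36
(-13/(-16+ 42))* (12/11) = -6/11 = -0.55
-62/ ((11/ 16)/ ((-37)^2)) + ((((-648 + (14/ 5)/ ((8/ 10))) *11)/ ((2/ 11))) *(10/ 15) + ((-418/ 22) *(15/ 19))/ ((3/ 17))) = -9869557/66 = -149538.74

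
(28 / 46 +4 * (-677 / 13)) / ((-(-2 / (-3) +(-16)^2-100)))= 93153/70265 = 1.33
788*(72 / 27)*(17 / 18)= 53584/27 = 1984.59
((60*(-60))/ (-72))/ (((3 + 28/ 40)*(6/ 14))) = 31.53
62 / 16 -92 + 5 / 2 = -685/8 = -85.62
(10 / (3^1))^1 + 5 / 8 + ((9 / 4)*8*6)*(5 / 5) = 111.96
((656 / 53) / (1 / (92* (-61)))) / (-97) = 3681472/5141 = 716.10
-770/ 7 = -110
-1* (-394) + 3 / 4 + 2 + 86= 1931/4 = 482.75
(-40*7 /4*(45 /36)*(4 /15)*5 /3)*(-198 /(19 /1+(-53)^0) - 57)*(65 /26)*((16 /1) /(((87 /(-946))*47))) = -295341200/12267 = -24076.07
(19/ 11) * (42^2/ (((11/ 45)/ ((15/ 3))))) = 62323.14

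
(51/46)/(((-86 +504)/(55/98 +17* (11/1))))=85221/171304 = 0.50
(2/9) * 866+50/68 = 59113/306 = 193.18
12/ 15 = 4/5 = 0.80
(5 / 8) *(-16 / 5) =-2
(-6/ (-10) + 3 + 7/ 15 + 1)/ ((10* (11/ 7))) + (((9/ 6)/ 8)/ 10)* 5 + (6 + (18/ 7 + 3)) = 11.99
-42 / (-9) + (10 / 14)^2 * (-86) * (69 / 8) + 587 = 125375/588 = 213.22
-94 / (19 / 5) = -470/19 = -24.74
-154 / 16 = -77/8 = -9.62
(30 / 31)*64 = 1920/31 = 61.94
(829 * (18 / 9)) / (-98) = -829/49 = -16.92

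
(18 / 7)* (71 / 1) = 182.57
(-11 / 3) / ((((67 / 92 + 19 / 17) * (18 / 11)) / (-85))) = 8042870/77949 = 103.18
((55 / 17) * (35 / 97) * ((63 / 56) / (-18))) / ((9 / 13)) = -25025/237456 = -0.11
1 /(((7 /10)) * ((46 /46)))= 1.43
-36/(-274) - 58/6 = -3919/411 = -9.54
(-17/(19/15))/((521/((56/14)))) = -1020/9899 = -0.10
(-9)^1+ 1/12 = -107/12 = -8.92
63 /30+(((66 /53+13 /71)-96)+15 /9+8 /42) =-23868759/263410 = -90.61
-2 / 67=-0.03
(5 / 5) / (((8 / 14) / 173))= 1211/4 = 302.75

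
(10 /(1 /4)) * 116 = 4640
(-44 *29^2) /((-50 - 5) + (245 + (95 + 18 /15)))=-129.29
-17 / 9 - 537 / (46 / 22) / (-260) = -48497/53820 = -0.90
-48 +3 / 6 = -95/2 = -47.50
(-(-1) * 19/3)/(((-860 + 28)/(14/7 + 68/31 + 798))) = -6.11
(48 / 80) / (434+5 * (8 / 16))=2/1455 = 0.00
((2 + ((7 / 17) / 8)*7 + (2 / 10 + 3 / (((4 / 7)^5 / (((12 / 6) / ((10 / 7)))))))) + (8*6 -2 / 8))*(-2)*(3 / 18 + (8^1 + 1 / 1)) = -2186.16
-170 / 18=-85/9 = -9.44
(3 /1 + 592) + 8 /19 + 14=11579/19 = 609.42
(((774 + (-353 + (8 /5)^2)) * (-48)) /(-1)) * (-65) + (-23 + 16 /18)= -1321529.31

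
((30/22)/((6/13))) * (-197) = -12805/22 = -582.05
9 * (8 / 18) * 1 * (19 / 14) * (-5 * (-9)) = 244.29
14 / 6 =7/3 = 2.33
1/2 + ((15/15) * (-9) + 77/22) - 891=-896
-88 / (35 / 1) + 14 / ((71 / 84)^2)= 3013832/176435 = 17.08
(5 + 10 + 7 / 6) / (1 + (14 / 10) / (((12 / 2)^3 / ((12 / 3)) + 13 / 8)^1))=215825/13686 = 15.77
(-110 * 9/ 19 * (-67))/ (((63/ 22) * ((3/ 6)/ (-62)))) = -20105360/133 = -151168.12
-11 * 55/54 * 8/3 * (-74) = 179080/81 = 2210.86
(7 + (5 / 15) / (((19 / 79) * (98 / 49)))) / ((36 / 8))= 877/513 = 1.71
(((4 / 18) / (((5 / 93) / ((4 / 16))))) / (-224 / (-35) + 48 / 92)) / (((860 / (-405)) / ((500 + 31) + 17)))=-2637387/68456 = -38.53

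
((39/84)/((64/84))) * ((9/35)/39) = 9/2240 = 0.00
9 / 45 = 0.20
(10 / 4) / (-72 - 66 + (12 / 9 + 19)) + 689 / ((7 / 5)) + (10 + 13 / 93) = 230842351/459606 = 502.26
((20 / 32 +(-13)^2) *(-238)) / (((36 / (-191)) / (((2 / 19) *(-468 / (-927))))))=400962289/35226 = 11382.57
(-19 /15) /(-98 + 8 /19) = 361/27810 = 0.01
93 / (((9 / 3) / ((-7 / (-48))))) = 217/48 = 4.52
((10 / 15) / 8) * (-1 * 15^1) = -5/4 = -1.25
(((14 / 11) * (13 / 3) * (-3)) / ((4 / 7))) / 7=-91/22 = -4.14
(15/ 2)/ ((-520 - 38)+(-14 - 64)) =-5/424 = -0.01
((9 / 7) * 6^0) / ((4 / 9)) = 81/28 = 2.89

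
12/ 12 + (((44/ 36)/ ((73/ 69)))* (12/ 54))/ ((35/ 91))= 16433/9855 = 1.67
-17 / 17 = -1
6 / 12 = 1/2 = 0.50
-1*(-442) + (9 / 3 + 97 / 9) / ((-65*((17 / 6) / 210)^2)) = -2714126/3757 = -722.42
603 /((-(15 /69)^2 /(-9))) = 2870883/25 = 114835.32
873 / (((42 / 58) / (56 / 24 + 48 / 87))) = 24347/7 = 3478.14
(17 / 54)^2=289/2916 = 0.10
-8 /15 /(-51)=8/765 = 0.01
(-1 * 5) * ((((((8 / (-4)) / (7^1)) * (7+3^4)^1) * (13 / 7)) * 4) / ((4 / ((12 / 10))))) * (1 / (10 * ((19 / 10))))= 13728/931 = 14.75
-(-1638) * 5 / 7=1170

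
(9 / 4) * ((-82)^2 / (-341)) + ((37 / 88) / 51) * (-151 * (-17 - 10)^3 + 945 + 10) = 425494913/17391 = 24466.39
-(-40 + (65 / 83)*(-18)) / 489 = 4490/40587 = 0.11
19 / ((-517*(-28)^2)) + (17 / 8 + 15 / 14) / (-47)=-27585/405328 = -0.07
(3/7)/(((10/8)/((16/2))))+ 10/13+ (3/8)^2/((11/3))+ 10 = 4340477/320320 = 13.55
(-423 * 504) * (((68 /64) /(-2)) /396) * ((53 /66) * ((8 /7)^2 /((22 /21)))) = 286.34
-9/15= -3/5 = -0.60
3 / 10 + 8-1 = 73/10 = 7.30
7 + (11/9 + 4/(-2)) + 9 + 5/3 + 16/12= 164/9 = 18.22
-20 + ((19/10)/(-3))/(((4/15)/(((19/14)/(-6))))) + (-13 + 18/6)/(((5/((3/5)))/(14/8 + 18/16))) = -76987/3360 = -22.91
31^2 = 961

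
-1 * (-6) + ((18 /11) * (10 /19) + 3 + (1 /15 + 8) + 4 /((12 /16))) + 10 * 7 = 97458/1045 = 93.26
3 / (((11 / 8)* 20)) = 6/55 = 0.11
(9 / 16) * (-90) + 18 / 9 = -389/8 = -48.62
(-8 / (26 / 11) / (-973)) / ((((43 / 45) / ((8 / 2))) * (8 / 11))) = 10890/543907 = 0.02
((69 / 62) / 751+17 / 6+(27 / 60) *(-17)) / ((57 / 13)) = -87439807/79621020 = -1.10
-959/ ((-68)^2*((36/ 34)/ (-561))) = 10549/96 = 109.89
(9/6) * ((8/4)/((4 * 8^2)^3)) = 3/16777216 = 0.00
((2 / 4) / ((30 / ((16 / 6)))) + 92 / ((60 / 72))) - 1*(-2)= 1012/9 = 112.44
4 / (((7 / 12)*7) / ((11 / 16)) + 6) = 66/197 = 0.34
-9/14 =-0.64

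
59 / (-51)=-59/51 = -1.16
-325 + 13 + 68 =-244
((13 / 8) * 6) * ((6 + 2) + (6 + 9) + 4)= 1053/4 = 263.25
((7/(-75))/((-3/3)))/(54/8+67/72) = 0.01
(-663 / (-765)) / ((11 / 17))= 221/165 = 1.34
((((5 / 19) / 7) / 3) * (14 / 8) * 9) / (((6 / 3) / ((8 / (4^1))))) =15/76 = 0.20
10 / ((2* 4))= 5/4 = 1.25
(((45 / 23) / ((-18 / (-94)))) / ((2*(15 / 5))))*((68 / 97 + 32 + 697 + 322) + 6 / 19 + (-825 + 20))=53492110/127167 = 420.64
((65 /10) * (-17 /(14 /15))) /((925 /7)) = -663/740 = -0.90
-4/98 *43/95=-86/4655 = -0.02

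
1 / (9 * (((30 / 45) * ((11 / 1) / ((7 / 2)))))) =7/132 = 0.05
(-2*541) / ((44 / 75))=-40575/22 = -1844.32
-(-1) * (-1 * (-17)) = 17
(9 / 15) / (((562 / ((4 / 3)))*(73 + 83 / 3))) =3/212155 = 0.00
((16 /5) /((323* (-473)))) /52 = -4/9930635 = 0.00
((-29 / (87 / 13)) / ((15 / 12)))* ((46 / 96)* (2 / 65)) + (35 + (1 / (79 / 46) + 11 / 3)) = 1393483/35550 = 39.20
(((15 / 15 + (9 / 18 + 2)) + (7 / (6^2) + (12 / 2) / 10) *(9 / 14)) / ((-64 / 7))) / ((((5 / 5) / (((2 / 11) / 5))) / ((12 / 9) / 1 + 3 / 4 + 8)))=-12353/76800 = -0.16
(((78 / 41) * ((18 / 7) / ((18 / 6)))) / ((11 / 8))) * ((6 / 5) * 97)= 2179008/15785 = 138.04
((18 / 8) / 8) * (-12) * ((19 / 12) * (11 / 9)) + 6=-17/32 = -0.53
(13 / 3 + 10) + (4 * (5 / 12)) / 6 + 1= 281/18 = 15.61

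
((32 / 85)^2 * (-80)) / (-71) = 16384/102595 = 0.16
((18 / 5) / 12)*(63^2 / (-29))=-11907/290 = -41.06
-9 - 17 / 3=-44/3 = -14.67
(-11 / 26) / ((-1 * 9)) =11/234 = 0.05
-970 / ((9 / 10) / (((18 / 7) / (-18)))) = 9700/63 = 153.97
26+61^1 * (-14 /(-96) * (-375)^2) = 20016041/16 = 1251002.56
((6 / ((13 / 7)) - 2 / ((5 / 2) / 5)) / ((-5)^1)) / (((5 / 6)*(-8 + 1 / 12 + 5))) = -144/2275 = -0.06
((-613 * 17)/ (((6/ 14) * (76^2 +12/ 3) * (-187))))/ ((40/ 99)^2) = 1274427/9248000 = 0.14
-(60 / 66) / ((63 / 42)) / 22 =-10/363 = -0.03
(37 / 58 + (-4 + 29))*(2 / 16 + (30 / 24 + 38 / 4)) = 4461/16 = 278.81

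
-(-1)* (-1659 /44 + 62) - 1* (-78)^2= -266627/44 = -6059.70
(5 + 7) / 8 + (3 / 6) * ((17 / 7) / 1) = 19/7 = 2.71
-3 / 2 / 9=-1/6 = -0.17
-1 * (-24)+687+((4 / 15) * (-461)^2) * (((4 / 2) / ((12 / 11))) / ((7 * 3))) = 5347357/945 = 5658.58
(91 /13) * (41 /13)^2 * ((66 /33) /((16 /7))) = 82369/1352 = 60.92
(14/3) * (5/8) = 35/12 = 2.92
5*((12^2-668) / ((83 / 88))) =-230560/83 = -2777.83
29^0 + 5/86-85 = -7219/86 = -83.94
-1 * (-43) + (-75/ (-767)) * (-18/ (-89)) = 2936659/68263 = 43.02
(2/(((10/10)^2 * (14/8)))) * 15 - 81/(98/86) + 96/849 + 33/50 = -36862439/693350 = -53.17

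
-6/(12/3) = -3/2 = -1.50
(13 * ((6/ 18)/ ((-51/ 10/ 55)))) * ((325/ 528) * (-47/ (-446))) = -4964375/1637712 = -3.03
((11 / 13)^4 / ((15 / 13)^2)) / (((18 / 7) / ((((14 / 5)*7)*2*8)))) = 80349808/1711125 = 46.96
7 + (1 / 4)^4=1793/256 = 7.00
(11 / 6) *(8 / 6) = 22/9 = 2.44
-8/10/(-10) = 2/25 = 0.08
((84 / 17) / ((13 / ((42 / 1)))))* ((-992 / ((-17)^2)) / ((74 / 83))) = -145240704/2363153 = -61.46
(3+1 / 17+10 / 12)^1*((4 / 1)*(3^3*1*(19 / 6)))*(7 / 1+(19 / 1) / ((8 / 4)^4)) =2964399/272 = 10898.53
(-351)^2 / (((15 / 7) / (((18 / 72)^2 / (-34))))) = -287469/2720 = -105.69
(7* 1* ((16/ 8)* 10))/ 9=140/9 = 15.56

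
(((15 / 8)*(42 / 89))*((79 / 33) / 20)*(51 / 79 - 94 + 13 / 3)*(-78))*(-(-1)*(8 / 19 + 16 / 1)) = 20420946/1691 = 12076.25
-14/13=-1.08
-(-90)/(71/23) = 2070/71 = 29.15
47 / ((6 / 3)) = 47/2 = 23.50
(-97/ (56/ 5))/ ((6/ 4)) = -485/84 = -5.77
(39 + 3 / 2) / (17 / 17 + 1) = 81/4 = 20.25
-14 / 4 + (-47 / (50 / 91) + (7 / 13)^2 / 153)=-57556457/646425 = -89.04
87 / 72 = 29/24 = 1.21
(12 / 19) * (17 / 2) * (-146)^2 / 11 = 2174232/209 = 10403.02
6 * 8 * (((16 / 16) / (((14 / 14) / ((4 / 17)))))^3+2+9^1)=2597136/4913 = 528.63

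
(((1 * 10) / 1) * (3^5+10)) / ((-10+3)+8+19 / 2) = 5060/21 = 240.95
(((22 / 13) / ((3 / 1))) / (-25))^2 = 484/950625 = 0.00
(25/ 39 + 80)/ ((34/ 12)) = 370/13 = 28.46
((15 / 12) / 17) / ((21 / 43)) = 215/1428 = 0.15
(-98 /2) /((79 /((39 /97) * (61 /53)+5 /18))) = -0.46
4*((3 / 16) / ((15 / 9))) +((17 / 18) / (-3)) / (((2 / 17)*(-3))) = 1087/810 = 1.34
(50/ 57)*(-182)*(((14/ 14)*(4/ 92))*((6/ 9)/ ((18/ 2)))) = -0.51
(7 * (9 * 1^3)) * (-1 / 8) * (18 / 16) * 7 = -3969/64 = -62.02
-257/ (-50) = 5.14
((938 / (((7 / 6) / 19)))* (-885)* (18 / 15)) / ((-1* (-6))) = -2703852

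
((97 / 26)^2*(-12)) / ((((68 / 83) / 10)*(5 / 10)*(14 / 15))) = -175713075/40222 = -4368.58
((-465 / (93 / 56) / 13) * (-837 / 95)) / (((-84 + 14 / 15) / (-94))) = 4720680/21983 = 214.74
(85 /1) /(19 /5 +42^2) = 425/8839 = 0.05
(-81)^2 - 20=6541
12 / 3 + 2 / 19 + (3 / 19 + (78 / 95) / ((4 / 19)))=1551/190 = 8.16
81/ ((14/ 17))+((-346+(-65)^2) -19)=55417/14 = 3958.36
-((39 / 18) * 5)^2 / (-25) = 4.69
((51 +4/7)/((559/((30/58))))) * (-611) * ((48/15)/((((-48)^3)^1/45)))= 84835/2234624 = 0.04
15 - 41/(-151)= 2306/151 = 15.27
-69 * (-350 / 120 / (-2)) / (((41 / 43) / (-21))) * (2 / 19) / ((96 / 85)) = 20595925/99712 = 206.55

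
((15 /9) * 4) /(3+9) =5/9 = 0.56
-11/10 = -1.10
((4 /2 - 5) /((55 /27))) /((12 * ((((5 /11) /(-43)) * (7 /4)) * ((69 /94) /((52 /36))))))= 52546/4025 = 13.05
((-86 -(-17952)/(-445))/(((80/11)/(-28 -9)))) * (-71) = -812323567/17800 = -45636.16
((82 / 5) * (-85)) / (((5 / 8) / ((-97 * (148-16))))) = 142790208/5 = 28558041.60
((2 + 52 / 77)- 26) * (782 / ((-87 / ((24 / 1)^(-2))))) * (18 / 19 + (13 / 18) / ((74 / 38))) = 418357097/871911216 = 0.48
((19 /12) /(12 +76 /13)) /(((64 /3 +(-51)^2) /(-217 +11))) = -25441/3650288 = -0.01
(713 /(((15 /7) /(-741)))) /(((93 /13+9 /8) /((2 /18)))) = -18315544/5535 = -3309.04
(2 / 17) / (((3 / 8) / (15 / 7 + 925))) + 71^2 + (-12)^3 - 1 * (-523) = 1473292/357 = 4126.87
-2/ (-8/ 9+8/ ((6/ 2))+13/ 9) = -18/29 = -0.62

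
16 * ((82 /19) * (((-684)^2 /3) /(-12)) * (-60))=53844480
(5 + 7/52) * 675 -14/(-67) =12075803/3484 = 3466.07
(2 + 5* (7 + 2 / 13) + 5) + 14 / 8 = 2315/52 = 44.52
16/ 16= 1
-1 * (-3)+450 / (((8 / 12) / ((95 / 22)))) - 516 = 52839/22 = 2401.77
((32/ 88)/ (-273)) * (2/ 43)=-8/129129 = 0.00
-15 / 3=-5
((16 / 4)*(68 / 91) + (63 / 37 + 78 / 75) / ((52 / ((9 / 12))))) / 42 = 4078877/56565600 = 0.07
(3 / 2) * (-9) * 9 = -121.50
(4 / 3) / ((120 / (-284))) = -142/45 = -3.16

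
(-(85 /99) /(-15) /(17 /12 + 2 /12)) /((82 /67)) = 2278/77121 = 0.03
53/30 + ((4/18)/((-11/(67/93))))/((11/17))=1766447/1012770 = 1.74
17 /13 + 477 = 6218/13 = 478.31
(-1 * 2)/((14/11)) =-11/7 = -1.57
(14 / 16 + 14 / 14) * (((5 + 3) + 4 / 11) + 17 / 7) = 12465/616 = 20.24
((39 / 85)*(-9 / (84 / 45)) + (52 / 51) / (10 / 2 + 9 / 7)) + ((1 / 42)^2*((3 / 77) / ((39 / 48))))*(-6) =-1864879/909636 = -2.05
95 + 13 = 108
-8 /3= -2.67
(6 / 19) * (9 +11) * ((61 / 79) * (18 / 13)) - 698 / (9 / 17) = -230355418/175617 = -1311.69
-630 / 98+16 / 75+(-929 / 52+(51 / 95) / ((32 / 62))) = -47804411/2074800 = -23.04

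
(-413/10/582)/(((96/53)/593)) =-12980177/558720 = -23.23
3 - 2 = 1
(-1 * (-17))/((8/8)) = 17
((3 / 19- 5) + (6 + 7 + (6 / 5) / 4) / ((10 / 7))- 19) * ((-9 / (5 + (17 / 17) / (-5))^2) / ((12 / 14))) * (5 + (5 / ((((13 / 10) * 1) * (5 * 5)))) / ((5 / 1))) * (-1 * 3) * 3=-189604737/632320 = -299.86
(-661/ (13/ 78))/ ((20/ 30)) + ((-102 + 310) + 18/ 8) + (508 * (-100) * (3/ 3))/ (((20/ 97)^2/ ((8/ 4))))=-9582499/4 = -2395624.75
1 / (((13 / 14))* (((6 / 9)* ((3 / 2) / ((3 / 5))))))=42/65 = 0.65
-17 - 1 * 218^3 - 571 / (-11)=-113962168/11 = -10360197.09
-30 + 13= -17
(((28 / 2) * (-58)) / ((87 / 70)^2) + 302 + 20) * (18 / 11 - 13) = 6644750/2871 = 2314.44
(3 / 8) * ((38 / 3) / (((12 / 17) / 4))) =323/12 = 26.92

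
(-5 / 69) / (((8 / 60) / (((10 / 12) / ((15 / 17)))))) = -425/828 = -0.51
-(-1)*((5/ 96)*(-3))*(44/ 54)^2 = -605/5832 = -0.10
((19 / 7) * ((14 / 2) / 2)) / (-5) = -19/10 = -1.90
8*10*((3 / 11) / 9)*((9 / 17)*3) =720/187 = 3.85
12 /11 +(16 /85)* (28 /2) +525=494359/935 = 528.73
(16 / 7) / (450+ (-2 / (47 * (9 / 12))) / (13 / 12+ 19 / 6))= 19176/3775163 = 0.01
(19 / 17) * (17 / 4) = 19/4 = 4.75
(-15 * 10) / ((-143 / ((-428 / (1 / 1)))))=-448.95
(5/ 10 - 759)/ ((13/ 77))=-116809/26 = -4492.65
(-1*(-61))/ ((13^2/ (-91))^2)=2989/169 = 17.69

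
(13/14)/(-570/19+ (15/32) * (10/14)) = -0.03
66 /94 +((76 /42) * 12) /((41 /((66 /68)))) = 278883/229313 = 1.22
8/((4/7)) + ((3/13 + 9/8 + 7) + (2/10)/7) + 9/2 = 97859/3640 = 26.88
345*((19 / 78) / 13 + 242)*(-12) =-169330830/169 = -1001957.57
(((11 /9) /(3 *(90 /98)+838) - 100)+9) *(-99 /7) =53019692/41197 = 1286.98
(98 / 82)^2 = 2401/1681 = 1.43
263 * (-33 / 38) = -8679/38 = -228.39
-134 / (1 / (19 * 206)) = -524476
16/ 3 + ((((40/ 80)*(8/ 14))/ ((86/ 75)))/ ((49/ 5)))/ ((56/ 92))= 3329651/619458 = 5.38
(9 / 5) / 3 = 3/5 = 0.60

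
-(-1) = 1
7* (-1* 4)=-28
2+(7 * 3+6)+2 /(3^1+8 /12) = 325/11 = 29.55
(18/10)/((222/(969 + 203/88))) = 51285/6512 = 7.88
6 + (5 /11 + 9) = 170/11 = 15.45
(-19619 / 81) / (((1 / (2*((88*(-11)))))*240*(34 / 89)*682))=7.50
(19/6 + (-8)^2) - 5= 373/6 = 62.17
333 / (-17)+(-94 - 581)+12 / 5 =-58836/85 = -692.19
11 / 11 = 1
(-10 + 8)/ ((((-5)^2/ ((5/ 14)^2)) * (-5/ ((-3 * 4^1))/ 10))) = -12/49 = -0.24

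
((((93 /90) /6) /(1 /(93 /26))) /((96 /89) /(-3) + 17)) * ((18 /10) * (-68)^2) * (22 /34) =95963538/481325 = 199.37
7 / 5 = 1.40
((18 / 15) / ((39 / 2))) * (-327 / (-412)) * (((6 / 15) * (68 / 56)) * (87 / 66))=161211/5155150 = 0.03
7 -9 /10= 61/10 = 6.10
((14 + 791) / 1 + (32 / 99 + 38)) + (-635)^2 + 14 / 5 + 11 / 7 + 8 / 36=155568073/385 = 404072.92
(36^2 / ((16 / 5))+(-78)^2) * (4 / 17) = 25956/17 = 1526.82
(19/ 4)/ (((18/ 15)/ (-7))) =-665/24 = -27.71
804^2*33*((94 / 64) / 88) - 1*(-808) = 5709469/16 = 356841.81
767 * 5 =3835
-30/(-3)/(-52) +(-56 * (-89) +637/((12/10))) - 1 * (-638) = 239953/39 = 6152.64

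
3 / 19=0.16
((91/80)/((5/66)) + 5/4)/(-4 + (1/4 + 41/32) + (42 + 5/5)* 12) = 0.03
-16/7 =-2.29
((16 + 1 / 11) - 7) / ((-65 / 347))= -6940/143 = -48.53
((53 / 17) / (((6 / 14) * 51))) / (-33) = -371/85833 = 0.00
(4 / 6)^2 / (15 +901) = 1/2061 = 0.00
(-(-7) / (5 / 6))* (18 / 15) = 252/25 = 10.08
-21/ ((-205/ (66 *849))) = 1176714/205 = 5740.07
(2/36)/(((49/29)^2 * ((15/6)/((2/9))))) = 1682/972405 = 0.00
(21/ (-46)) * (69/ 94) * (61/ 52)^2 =-234423/508352 = -0.46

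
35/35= 1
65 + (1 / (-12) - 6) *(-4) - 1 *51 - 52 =-41/3 = -13.67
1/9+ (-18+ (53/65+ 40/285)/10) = -1977727/111150 = -17.79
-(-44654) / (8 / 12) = 66981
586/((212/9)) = 24.88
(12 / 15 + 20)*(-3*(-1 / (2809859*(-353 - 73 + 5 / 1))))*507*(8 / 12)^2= -5408/454981015 = 0.00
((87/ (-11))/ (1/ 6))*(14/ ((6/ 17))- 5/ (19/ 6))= -377754/209 = -1807.44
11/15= 0.73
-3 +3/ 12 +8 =21/4 = 5.25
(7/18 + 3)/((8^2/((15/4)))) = 305/1536 = 0.20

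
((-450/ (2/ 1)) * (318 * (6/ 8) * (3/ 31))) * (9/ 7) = -2897775/434 = -6676.90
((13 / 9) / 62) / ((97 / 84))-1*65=-586183/9021 = -64.98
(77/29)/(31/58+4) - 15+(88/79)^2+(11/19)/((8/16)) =-374725795/31186277 = -12.02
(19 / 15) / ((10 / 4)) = 38/75 = 0.51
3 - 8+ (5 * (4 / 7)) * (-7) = -25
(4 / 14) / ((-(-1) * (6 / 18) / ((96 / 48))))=12/7 = 1.71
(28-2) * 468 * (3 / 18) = 2028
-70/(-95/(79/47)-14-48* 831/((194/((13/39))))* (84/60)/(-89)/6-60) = 34100350/63494513 = 0.54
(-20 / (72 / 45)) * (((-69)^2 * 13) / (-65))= 23805/2 = 11902.50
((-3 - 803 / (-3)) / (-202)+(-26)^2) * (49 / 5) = 10017119/1515 = 6611.96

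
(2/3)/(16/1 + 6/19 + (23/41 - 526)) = -1558/1189821 = 0.00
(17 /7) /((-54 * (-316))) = 17/119448 = 0.00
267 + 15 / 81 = 7214/27 = 267.19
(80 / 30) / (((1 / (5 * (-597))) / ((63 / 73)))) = -501480/73 = -6869.59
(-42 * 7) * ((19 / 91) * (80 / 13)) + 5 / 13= -63775/169 = -377.37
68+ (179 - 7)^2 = 29652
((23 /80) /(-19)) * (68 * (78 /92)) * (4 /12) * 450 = -9945/76 = -130.86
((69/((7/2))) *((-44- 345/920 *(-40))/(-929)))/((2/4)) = 8004/6503 = 1.23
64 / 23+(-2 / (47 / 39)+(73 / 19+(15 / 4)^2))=19.03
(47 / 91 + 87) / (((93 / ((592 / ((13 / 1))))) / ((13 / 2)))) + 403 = 681.55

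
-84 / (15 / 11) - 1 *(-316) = 1272/5 = 254.40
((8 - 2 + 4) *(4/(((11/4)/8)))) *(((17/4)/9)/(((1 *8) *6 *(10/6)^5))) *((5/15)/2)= 102/6875 = 0.01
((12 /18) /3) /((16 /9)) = 1/8 = 0.12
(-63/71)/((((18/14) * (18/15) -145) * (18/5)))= 1225/712982 = 0.00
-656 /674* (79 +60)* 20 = -911840/337 = -2705.76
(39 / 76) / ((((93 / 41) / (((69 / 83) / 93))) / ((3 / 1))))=36777/6061988 = 0.01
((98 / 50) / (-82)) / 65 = -49/133250 = 0.00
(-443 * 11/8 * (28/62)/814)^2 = 9616201/84198976 = 0.11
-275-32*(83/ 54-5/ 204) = -323.40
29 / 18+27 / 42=142/63 = 2.25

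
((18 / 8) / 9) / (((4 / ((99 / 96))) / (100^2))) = 20625/32 = 644.53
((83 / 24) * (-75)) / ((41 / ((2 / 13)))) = -2075/2132 = -0.97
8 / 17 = 0.47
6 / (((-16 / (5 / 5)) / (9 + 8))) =-51/8 = -6.38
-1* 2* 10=-20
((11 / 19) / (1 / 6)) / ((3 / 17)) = 374/19 = 19.68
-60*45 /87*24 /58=-10800/841 = -12.84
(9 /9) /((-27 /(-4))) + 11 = 11.15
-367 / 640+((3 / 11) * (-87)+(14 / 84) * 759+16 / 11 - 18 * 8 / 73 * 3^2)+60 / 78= 579036407/6680960 = 86.67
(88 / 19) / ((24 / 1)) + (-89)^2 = 451508/57 = 7921.19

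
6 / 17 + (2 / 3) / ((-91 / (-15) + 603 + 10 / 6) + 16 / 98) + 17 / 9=154085057/68698377 = 2.24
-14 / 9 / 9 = -14/81 = -0.17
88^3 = 681472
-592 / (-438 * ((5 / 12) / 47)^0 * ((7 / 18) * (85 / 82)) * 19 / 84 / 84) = 146797056/117895 = 1245.15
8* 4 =32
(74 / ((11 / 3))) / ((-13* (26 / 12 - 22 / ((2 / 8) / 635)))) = 1332/47943181 = 0.00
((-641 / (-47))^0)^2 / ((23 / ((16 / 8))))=2/23 = 0.09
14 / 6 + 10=37/3 = 12.33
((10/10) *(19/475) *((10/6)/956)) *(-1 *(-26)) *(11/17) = 143/121890 = 0.00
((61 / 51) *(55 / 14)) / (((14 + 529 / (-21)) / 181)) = -121451/1598 = -76.00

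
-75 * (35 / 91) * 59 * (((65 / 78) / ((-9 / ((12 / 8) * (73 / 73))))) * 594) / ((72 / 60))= 6084375/52 = 117007.21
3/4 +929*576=2140419/4 = 535104.75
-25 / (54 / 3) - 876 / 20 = -4067/90 = -45.19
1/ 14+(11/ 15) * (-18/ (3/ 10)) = -615/14 = -43.93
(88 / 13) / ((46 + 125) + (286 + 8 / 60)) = 1320/89141 = 0.01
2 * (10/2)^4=1250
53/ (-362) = -0.15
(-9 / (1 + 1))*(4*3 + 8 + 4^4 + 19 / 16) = -39915/32 = -1247.34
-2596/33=-236/3 = -78.67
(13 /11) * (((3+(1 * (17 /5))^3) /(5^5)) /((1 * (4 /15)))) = 51558/859375 = 0.06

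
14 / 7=2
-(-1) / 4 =1/4 = 0.25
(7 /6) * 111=259/2 = 129.50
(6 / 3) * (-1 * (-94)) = 188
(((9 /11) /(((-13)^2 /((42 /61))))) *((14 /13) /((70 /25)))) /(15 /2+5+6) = 3780/54544919 = 0.00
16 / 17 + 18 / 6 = 67/17 = 3.94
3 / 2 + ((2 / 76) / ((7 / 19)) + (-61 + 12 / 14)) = -58.57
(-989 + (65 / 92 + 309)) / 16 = -42.46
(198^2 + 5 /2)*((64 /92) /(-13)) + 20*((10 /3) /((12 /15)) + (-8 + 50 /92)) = -1940932/897 = -2163.80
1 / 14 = 0.07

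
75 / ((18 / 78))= 325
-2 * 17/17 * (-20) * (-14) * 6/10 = -336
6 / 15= 2/5 = 0.40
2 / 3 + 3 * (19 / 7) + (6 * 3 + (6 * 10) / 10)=689/21 = 32.81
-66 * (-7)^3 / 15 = 1509.20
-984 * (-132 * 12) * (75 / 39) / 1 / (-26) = -19483200/169 = -115285.21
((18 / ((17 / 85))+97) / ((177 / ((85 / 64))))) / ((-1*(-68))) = 935/45312 = 0.02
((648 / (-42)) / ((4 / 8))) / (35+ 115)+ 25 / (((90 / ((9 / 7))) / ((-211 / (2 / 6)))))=-79197/350 = -226.28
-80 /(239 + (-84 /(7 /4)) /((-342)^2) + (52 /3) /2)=-779760/2414003 = -0.32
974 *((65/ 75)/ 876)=6331/6570 = 0.96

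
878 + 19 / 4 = 3531/4 = 882.75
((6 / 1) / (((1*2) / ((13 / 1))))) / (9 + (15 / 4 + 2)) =156/59 = 2.64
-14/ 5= -2.80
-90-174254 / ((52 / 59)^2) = -303410767/1352 = -224416.25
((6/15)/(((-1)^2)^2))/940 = 1/2350 = 0.00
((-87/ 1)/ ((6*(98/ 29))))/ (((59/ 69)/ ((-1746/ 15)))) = 16886439/28910 = 584.10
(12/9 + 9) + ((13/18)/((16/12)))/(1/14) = 17.92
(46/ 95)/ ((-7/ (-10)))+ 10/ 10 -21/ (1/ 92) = -256731/133 = -1930.31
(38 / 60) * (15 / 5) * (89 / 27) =1691/270 = 6.26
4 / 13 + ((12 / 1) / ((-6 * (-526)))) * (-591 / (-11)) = 19255/37609 = 0.51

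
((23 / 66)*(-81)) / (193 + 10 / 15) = -1863/12782 = -0.15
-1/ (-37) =1/37 = 0.03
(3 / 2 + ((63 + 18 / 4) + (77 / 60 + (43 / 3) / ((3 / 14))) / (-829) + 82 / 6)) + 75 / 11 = 146747239/1641420 = 89.40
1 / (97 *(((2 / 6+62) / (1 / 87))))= 1/526031 = 0.00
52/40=1.30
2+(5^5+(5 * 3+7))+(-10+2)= 3141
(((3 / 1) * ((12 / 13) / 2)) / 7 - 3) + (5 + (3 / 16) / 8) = 25873/11648 = 2.22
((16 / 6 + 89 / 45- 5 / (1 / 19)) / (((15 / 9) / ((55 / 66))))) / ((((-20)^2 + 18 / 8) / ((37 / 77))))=-300884/5575185 = -0.05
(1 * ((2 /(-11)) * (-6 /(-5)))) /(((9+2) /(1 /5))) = -12/3025 = 0.00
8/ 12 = 2/3 = 0.67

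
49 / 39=1.26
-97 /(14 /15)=-1455/14 = -103.93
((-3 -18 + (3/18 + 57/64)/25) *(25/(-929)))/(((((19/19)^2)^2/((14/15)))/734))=258433693/668880 = 386.37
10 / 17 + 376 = 6402/17 = 376.59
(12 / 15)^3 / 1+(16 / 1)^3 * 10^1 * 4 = 20480064/125 = 163840.51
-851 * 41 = -34891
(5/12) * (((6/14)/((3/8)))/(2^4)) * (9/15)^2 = 3/280 = 0.01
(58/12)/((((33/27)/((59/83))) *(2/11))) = 5133/332 = 15.46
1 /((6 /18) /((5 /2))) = 15/2 = 7.50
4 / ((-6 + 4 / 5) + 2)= -1.25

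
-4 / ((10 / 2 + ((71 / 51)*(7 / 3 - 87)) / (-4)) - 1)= -0.12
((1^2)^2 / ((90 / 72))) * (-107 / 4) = -107/5 = -21.40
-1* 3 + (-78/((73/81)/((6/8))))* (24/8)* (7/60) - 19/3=-280777/8760 = -32.05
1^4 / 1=1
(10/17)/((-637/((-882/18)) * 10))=1/221 = 0.00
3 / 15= 1/5 = 0.20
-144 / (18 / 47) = -376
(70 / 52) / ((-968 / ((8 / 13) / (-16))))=35/654368 = 0.00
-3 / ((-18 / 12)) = 2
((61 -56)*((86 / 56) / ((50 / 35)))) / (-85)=-43/680 = -0.06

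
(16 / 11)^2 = 256/121 = 2.12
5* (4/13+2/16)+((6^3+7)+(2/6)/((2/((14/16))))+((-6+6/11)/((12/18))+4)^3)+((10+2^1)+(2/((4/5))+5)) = 142587227/830544 = 171.68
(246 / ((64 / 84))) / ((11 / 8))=2583/11 = 234.82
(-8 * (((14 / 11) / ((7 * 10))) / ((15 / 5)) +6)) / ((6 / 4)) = -15856/495 = -32.03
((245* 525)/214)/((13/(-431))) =-55437375/2782 = -19927.17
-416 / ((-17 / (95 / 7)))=39520/119 = 332.10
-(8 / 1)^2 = -64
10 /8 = 5/4 = 1.25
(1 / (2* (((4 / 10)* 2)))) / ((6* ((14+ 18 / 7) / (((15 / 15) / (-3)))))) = -35/16704 = 0.00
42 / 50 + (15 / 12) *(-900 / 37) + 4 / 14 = -189586/6475 = -29.28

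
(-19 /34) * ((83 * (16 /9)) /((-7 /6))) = 25232/357 = 70.68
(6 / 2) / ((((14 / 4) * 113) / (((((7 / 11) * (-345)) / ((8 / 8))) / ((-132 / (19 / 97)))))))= 6555/2652562 = 0.00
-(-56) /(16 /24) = 84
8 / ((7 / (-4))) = -32/7 = -4.57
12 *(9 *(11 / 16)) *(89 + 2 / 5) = 132759/20 = 6637.95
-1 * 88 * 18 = -1584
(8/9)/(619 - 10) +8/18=2444/5481 = 0.45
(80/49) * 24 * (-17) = -32640/49 = -666.12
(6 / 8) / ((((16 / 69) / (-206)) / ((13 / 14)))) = -277173/448 = -618.69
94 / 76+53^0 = 85/38 = 2.24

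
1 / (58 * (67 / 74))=37/1943 = 0.02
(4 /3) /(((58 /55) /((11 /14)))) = 605/609 = 0.99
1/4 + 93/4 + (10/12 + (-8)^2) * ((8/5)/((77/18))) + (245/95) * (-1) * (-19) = 74497/770 = 96.75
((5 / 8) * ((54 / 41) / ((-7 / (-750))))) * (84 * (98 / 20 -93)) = -26760375/41 = -652692.07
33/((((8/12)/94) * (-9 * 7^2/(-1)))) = 517/49 = 10.55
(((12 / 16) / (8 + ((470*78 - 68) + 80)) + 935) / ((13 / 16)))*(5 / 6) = 137183203/143052 = 958.97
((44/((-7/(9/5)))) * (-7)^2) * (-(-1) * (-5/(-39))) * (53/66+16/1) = -15526/13 = -1194.31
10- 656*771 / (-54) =84386/9 = 9376.22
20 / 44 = 5/11 = 0.45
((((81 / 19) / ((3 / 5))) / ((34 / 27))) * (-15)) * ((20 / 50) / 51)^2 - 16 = -1494038/93347 = -16.01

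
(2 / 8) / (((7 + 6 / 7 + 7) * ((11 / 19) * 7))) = 19/4576 = 0.00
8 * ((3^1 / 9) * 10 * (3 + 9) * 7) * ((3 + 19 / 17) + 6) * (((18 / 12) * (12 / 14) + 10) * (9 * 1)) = 39133440/17 = 2301967.06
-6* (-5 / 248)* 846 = 6345/62 = 102.34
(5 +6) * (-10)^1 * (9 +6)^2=-24750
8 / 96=0.08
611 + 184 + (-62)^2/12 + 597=5137/3 = 1712.33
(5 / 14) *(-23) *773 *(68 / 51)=-177790/21 = -8466.19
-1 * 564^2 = -318096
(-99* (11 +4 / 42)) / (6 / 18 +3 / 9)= -23067/14 = -1647.64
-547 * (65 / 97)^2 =-2311075/9409 = -245.62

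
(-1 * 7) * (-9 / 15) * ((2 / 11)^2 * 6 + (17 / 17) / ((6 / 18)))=8127/605 = 13.43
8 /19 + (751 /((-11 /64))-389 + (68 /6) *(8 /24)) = -8942755/1881 = -4754.26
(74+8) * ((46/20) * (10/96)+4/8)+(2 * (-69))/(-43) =131797/2064 = 63.86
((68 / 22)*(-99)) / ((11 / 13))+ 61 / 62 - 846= -822937/682 = -1206.65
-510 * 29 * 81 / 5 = -239598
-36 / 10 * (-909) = 16362/5 = 3272.40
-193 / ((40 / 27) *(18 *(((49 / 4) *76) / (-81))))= 46899/74480 = 0.63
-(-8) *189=1512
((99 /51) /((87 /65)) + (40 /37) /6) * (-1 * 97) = -8654825/54723 = -158.16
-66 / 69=-22/23 = -0.96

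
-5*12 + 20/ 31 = -1840/31 = -59.35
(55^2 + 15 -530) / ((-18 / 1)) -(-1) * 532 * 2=8321/9 = 924.56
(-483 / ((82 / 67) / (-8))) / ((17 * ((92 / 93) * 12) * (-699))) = -14539/649604 = -0.02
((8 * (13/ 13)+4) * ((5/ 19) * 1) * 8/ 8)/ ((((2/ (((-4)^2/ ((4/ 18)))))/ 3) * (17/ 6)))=38880/323 = 120.37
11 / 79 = 0.14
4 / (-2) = -2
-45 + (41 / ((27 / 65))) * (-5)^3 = -334340/27 = -12382.96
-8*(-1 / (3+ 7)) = 4/5 = 0.80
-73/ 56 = -1.30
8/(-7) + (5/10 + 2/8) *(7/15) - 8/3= -1453/420 = -3.46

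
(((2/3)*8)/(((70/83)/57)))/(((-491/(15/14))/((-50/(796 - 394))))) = 157700/1611953 = 0.10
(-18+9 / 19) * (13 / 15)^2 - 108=-57553/475 = -121.16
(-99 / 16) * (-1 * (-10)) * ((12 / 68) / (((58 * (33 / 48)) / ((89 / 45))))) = -267/493 = -0.54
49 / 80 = 0.61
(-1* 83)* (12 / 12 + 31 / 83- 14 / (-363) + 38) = -1187446/363 = -3271.20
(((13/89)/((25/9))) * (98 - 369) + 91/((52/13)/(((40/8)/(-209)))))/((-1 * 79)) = 27519427/146947900 = 0.19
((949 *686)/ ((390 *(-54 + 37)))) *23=-575897/255 = -2258.42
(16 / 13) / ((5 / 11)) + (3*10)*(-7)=-13474/65 = -207.29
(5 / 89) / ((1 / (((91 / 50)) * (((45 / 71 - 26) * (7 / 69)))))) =-1147237/4360110 = -0.26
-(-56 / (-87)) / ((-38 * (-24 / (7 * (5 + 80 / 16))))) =-245/4959 = -0.05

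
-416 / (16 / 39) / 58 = -507/29 = -17.48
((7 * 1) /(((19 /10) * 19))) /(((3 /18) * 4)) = 105/361 = 0.29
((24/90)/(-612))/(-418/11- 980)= 1/2336310 = 0.00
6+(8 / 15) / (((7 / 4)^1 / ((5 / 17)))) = 2174/357 = 6.09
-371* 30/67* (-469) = 77910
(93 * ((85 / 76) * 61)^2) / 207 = 833410975/398544 = 2091.14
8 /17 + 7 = 127/17 = 7.47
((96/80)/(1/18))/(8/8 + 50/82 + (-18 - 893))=-4428/186425 = -0.02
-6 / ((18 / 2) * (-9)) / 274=1/3699 = 0.00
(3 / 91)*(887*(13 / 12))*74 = 32819/14 = 2344.21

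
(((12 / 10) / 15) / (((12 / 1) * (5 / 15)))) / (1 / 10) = 1/5 = 0.20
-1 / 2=-0.50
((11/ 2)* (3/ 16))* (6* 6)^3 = 48114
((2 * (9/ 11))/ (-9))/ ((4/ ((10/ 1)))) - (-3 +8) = -60/11 = -5.45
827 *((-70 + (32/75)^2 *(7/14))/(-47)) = 325207826/264375 = 1230.10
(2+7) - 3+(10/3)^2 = 154/9 = 17.11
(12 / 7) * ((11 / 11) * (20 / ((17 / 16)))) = 3840/119 = 32.27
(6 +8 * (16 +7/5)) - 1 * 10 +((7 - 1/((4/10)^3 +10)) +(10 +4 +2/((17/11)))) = 990013/6290 = 157.39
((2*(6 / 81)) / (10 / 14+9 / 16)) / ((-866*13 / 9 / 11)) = -224/219531 = 0.00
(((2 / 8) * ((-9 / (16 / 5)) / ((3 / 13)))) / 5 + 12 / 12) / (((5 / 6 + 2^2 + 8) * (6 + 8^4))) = 75/10107328 = 0.00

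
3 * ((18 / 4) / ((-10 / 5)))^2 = 243/16 = 15.19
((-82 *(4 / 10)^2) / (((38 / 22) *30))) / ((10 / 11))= -9922/35625 = -0.28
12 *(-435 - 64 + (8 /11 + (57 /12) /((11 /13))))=-65031/11 = -5911.91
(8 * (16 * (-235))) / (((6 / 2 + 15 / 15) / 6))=-45120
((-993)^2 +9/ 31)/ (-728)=-3820941/2821 = -1354.46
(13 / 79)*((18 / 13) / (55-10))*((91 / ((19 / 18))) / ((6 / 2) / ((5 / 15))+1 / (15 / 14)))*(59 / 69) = 193284/5143927 = 0.04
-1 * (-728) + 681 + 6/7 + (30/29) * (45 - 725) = 143401/203 = 706.41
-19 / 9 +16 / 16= -10/9 = -1.11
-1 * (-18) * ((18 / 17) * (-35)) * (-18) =204120/17 = 12007.06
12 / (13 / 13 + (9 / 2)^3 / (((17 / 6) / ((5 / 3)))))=816/3713 = 0.22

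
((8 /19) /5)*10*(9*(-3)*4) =-1728/19 = -90.95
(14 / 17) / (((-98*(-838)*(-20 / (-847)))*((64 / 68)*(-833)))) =-121/223377280 = 0.00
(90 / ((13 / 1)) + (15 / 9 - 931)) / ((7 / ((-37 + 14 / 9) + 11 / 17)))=191525576/41769 = 4585.35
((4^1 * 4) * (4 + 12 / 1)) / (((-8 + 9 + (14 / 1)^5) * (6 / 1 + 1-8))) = -256/537825 = 0.00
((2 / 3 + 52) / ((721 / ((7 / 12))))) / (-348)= -79/645192 = 0.00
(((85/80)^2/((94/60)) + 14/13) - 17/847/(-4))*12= 358208391/16560544 = 21.63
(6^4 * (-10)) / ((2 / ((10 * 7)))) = -453600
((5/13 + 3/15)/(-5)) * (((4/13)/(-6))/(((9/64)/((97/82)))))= 235904/4677075 = 0.05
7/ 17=0.41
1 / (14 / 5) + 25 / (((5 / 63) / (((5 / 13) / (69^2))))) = 36835/96278 = 0.38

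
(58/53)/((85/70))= 812/901 = 0.90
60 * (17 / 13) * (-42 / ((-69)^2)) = -4760/6877 = -0.69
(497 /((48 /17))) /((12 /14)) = 59143/288 = 205.36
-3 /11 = -0.27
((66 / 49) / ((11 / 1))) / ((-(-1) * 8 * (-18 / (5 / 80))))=-1/18816 = 0.00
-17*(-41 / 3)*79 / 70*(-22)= -605693/105 = -5768.50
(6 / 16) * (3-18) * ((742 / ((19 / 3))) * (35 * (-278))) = 243663525/38 = 6412198.03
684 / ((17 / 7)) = 281.65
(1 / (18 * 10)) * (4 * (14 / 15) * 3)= 14/225 = 0.06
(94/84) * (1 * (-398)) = -9353/21 = -445.38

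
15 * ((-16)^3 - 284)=-65700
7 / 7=1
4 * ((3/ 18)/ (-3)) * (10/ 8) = -0.28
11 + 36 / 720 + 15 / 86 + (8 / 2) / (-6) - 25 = -14.44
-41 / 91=-0.45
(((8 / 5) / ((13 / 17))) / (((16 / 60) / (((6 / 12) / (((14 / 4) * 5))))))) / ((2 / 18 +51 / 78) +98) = 1836/808885 = 0.00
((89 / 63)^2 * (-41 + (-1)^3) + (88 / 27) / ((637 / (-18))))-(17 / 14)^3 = -82543999/963144 = -85.70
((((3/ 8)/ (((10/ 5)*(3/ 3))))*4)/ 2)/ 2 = 0.19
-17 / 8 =-2.12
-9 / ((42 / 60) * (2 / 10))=-450/7 = -64.29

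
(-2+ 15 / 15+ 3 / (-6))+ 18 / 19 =-21/38 = -0.55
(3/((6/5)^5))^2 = 9765625/6718464 = 1.45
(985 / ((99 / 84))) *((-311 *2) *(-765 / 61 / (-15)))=-291630920/671 = -434621.34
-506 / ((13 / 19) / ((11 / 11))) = -9614/13 = -739.54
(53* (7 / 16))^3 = 51064811/4096 = 12466.99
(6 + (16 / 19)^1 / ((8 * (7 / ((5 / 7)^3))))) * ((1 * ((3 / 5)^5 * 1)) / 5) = 66573252/712796875 = 0.09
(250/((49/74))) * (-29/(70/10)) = -536500/343 = -1564.14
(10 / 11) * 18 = 180/11 = 16.36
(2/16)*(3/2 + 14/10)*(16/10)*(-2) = -29/25 = -1.16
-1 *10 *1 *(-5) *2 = 100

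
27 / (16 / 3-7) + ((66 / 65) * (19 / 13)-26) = -6881/169 = -40.72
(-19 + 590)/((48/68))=9707/12 = 808.92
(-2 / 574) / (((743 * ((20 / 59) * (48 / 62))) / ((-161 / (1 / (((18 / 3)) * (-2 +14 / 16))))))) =-378603/19496320 = -0.02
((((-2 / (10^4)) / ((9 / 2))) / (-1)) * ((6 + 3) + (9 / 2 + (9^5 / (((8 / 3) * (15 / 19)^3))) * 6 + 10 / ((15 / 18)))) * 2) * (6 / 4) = 45006149/1250000 = 36.00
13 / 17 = 0.76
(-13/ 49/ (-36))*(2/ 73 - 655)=-621569/128772 = -4.83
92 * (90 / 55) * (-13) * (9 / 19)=-193752/209 = -927.04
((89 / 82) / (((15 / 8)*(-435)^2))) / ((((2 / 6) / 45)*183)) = 356/157750575 = 0.00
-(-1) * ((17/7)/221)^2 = 1/8281 = 0.00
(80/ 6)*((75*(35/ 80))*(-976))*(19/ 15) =-1622600/3 = -540866.67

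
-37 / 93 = -0.40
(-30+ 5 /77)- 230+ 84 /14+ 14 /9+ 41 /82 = -349105/1386 = -251.88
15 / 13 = 1.15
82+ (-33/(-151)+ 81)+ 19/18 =446497/2718 = 164.27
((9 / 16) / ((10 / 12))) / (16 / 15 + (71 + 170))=81/29048 = 0.00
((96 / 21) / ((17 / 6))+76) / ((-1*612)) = -2309/18207 = -0.13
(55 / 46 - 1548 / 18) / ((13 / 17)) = -66317/598 = -110.90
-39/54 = -13/18 = -0.72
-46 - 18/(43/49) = -2860/43 = -66.51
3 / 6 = 0.50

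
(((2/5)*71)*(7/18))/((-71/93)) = -14.47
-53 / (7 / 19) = -143.86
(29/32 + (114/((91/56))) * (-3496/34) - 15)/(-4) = 1806.89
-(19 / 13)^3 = -6859/2197 = -3.12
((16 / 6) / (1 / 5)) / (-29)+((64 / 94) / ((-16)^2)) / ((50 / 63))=-746519/1635600 = -0.46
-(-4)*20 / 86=40/43 = 0.93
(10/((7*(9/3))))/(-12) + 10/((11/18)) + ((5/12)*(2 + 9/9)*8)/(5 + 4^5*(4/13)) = 31440935/1922382 = 16.36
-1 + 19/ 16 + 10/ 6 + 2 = 185/48 = 3.85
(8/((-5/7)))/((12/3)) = -14/5 = -2.80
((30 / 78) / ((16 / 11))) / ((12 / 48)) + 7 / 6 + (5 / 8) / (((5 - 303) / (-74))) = 110621/46488 = 2.38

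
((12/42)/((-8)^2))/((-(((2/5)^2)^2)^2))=-390625/57344 = -6.81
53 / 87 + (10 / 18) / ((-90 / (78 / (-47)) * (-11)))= 246232/404811 = 0.61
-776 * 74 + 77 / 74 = -4249299/74 = -57422.96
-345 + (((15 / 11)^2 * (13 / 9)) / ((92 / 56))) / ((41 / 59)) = -39097085/114103 = -342.65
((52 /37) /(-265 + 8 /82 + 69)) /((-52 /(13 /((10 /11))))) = 5863/2971840 = 0.00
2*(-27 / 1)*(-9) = 486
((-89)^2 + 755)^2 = 75272976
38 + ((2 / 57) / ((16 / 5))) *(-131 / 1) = 36.56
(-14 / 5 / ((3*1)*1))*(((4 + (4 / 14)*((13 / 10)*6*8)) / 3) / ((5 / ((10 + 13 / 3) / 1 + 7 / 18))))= -40492/2025 = -20.00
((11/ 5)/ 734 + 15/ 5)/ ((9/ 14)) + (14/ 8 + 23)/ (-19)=3.37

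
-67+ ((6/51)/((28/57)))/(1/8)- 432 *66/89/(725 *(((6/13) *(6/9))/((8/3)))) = -529151501/7678475 = -68.91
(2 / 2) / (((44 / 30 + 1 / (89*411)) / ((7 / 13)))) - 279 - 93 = -431993857/1162421 = -371.63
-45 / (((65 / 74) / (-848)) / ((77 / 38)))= 88030.64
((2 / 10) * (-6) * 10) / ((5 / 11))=-132/5 = -26.40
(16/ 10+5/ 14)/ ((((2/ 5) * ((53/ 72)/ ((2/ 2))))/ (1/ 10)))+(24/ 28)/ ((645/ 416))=19423/15953 = 1.22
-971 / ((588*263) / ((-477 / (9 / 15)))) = 257315/51548 = 4.99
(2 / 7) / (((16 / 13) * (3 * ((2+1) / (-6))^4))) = 26/21 = 1.24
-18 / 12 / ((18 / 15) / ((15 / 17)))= -75/68 = -1.10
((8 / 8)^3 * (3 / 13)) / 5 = 3/65 = 0.05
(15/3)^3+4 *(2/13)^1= 1633/13 = 125.62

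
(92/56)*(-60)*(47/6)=-5405/7 = -772.14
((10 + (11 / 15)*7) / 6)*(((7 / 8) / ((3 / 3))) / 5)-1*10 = -9.56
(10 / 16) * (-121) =-605/8 = -75.62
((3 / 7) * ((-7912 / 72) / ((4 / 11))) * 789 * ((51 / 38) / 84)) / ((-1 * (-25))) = -48640009/744800 = -65.31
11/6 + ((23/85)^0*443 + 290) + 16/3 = 4441/6 = 740.17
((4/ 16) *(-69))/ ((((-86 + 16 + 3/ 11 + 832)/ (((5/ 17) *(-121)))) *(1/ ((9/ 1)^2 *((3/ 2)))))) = 97.85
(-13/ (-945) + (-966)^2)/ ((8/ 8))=881832433/945 = 933156.01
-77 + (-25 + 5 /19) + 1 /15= -28976/285 = -101.67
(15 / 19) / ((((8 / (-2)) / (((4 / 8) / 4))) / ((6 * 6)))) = -0.89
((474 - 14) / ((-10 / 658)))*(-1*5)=151340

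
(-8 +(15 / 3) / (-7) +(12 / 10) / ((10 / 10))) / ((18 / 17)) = -4471/630 = -7.10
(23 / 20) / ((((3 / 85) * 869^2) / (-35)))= -13685/9061932 = 0.00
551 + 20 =571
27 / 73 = 0.37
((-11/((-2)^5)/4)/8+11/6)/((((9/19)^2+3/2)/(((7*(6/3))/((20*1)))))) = 2863091/3824640 = 0.75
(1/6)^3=1/216 = 0.00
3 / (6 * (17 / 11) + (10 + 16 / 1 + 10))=11/166 = 0.07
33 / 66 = 1/2 = 0.50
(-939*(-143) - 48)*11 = 1476519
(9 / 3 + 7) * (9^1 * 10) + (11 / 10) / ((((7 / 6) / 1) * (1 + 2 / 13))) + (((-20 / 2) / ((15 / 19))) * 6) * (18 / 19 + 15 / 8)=240211/350 = 686.32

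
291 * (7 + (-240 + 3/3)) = -67512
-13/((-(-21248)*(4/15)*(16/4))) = -195/339968 = 0.00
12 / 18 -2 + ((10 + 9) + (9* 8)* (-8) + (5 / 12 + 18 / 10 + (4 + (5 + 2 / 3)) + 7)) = -10789/20 = -539.45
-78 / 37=-2.11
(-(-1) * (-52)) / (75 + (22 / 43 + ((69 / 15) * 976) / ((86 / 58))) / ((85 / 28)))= -950300/19601481 = -0.05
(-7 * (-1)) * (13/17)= 5.35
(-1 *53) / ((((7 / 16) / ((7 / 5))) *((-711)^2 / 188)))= -159424/2527605 = -0.06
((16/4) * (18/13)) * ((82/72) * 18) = 1476/13 = 113.54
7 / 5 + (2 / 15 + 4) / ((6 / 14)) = 497/45 = 11.04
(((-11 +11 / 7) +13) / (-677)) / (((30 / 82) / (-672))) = 6560/677 = 9.69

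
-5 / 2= -2.50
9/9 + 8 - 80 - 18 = -89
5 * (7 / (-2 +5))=35/3 = 11.67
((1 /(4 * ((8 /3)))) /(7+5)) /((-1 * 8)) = -1/1024 = 0.00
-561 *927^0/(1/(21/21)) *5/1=-2805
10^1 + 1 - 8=3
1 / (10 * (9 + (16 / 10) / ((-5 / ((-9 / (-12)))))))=5/438 = 0.01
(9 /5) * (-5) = -9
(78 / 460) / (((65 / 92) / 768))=4608/25 = 184.32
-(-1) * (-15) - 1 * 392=-407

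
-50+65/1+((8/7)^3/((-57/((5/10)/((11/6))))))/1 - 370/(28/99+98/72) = -466851857/2222297 = -210.08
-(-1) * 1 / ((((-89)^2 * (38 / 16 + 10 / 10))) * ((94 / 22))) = 88/10051749 = 0.00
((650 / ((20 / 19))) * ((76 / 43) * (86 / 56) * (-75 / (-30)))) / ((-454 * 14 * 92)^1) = -117325/16373056 = -0.01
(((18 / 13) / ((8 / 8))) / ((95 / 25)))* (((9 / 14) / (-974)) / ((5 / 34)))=-1377/842023 = 0.00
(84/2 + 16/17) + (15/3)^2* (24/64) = 7115/136 = 52.32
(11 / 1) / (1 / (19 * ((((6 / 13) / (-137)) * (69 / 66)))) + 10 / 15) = -4807/6239 = -0.77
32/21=1.52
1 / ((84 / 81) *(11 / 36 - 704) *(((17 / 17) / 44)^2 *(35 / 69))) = -2950992/564235 = -5.23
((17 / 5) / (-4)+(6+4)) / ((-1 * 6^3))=-61/1440 = -0.04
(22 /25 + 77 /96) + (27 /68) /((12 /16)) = 90229/40800 = 2.21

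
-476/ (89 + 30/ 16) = -3808/727 = -5.24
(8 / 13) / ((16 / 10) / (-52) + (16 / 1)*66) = 20/34319 = 0.00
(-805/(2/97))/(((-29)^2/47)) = -3669995/1682 = -2181.92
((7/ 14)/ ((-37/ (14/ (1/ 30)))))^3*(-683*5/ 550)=632526300/557183 = 1135.22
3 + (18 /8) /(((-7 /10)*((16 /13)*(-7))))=5289/1568 = 3.37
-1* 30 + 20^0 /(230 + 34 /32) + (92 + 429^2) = 680628807/3697 = 184103.00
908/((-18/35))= -15890/9 = -1765.56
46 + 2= 48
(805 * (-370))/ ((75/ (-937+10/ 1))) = 3681426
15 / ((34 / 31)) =13.68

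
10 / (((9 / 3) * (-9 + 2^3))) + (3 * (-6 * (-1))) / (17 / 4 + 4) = -38/33 = -1.15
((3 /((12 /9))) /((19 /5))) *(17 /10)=153/152 = 1.01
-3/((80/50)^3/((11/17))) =-4125/8704 = -0.47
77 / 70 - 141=-1399/10 = -139.90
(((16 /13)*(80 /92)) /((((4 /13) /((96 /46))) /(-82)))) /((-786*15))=0.05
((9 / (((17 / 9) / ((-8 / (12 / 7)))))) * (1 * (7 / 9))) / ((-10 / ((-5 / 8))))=-147/136 = -1.08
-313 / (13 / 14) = -4382/13 = -337.08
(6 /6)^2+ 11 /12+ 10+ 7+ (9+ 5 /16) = 1355/48 = 28.23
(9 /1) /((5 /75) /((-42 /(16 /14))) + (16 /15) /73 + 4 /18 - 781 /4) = -386316/8370823 = -0.05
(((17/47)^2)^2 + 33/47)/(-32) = -219355/9759362 = -0.02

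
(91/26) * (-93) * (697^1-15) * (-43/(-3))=-3181871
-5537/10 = -553.70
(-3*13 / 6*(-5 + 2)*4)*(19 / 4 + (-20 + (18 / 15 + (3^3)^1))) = 10101/10 = 1010.10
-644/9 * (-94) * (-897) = -18100264/3 = -6033421.33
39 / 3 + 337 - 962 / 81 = 27388/81 = 338.12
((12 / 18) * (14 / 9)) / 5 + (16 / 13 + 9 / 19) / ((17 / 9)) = 629087/566865 = 1.11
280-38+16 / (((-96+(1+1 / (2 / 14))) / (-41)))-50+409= 6693/11 = 608.45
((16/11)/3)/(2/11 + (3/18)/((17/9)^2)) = 9248/4359 = 2.12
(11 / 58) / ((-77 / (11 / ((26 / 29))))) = -11/364 = -0.03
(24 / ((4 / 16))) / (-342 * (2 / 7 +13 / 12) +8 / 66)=-44352/216259 = -0.21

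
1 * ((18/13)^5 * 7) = 13226976/371293 = 35.62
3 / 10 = 0.30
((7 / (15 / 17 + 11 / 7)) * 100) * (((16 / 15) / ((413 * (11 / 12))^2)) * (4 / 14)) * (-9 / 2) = -587520/215233711 = 0.00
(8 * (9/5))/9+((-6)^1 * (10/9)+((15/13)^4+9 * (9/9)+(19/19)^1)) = 2872889/428415 = 6.71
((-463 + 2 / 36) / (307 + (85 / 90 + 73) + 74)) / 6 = -8333/49134 = -0.17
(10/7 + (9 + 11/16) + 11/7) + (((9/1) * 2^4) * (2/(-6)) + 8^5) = 523723/16 = 32732.69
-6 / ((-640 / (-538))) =-807/160 = -5.04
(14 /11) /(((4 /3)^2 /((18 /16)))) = 567/704 = 0.81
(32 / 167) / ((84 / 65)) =520/3507 = 0.15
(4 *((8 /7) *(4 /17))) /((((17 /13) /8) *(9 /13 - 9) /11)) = -475904/54621 = -8.71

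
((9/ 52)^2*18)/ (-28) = -729/37856 = -0.02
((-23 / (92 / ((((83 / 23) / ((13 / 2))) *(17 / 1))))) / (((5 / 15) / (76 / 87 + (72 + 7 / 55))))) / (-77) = 492874999/73443370 = 6.71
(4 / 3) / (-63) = -4/189 = -0.02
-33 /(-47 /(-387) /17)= -217107/47 = -4619.30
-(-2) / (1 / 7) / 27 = 14/27 = 0.52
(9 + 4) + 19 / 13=188/13 = 14.46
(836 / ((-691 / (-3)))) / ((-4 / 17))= -10659/691 = -15.43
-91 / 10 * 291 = -2648.10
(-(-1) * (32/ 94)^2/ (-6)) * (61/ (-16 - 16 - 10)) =3904/139167 = 0.03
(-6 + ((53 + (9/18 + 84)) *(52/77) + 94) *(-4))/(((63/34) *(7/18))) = -358632/343 = -1045.57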